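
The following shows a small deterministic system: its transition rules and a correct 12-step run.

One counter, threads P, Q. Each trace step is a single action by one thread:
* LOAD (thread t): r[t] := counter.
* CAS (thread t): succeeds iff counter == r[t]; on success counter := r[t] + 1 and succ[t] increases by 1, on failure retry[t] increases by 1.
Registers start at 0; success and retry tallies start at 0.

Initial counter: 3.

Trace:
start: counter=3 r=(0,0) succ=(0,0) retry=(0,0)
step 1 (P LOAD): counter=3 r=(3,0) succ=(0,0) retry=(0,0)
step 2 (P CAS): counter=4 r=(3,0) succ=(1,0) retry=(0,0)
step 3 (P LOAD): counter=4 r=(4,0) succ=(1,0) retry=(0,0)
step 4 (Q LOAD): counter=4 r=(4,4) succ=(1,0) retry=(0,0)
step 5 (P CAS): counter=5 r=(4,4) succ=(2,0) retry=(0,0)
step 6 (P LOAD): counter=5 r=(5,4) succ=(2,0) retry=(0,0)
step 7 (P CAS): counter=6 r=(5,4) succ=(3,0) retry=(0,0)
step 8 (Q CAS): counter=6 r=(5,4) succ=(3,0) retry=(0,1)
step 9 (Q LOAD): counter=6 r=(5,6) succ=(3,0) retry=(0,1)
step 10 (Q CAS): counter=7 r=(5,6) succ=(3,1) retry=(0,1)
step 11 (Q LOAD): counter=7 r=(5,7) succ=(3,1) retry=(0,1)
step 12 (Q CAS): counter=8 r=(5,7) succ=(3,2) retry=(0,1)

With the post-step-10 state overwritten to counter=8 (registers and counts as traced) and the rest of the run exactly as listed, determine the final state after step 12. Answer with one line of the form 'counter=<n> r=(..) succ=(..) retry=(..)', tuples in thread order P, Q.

counter=9 r=(5,8) succ=(3,2) retry=(0,1)

state after step 10 := counter=8 r=(5,6) succ=(3,1) retry=(0,1)
step 11 (Q LOAD): counter=8 r=(5,8) succ=(3,1) retry=(0,1)
step 12 (Q CAS): counter=9 r=(5,8) succ=(3,2) retry=(0,1)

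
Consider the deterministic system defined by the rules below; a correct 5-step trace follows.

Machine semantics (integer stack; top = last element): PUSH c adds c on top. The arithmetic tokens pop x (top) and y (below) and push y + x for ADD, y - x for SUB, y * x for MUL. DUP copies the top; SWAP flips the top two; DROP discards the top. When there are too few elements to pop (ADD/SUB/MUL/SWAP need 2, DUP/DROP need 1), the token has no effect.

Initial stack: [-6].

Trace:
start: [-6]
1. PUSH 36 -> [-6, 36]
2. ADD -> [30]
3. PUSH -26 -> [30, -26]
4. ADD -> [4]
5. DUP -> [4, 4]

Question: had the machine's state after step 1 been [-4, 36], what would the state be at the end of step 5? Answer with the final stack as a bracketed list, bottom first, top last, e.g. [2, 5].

state after step 1 := [-4, 36]
2. ADD -> [32]
3. PUSH -26 -> [32, -26]
4. ADD -> [6]
5. DUP -> [6, 6]

[6, 6]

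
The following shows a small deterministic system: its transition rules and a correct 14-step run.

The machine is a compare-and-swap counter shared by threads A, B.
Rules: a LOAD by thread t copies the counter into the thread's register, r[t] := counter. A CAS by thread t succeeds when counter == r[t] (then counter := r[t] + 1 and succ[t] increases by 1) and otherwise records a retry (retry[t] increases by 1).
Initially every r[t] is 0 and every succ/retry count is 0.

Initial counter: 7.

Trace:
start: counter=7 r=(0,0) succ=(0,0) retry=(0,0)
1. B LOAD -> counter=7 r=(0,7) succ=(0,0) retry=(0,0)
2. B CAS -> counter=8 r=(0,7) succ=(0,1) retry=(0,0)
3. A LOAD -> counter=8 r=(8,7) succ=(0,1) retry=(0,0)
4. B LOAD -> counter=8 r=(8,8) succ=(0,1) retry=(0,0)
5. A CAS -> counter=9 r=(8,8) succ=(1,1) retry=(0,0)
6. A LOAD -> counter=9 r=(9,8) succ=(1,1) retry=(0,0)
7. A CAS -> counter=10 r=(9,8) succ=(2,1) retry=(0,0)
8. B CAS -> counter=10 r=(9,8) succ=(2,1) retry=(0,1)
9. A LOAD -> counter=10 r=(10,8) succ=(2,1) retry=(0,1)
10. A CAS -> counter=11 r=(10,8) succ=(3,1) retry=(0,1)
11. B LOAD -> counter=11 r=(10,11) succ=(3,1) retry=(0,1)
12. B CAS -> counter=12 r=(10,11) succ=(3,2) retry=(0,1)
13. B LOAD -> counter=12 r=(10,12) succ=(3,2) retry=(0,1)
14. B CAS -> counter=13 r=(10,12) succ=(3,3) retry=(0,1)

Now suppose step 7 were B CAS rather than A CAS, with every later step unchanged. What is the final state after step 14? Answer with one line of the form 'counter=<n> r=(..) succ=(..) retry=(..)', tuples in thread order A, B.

counter=12 r=(9,11) succ=(2,3) retry=(0,2)

(re-executing from step 7 with the substitution; state before step 7: counter=9 r=(9,8) succ=(1,1) retry=(0,0))
7. B CAS -> counter=9 r=(9,8) succ=(1,1) retry=(0,1)
8. B CAS -> counter=9 r=(9,8) succ=(1,1) retry=(0,2)
9. A LOAD -> counter=9 r=(9,8) succ=(1,1) retry=(0,2)
10. A CAS -> counter=10 r=(9,8) succ=(2,1) retry=(0,2)
11. B LOAD -> counter=10 r=(9,10) succ=(2,1) retry=(0,2)
12. B CAS -> counter=11 r=(9,10) succ=(2,2) retry=(0,2)
13. B LOAD -> counter=11 r=(9,11) succ=(2,2) retry=(0,2)
14. B CAS -> counter=12 r=(9,11) succ=(2,3) retry=(0,2)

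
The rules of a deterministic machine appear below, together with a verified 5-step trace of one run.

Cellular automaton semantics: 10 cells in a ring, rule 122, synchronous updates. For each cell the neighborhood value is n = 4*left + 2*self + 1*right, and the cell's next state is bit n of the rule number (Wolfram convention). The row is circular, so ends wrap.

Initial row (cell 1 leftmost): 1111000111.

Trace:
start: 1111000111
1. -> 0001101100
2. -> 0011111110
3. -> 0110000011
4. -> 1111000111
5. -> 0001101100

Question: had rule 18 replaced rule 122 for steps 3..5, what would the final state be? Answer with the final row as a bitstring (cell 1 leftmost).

0101000101

(re-executing steps 3..5 under rule 18; state before step 3: 0011111110)
3. -> 0100000001
4. -> 0010000010
5. -> 0101000101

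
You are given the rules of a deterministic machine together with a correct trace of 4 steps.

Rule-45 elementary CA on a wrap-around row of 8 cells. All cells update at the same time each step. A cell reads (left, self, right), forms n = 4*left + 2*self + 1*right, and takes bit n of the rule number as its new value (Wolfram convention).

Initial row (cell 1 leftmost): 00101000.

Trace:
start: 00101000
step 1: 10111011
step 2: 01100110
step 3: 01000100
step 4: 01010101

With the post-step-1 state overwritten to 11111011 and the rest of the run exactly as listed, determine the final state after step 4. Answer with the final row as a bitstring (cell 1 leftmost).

10001100

state after step 1 := 11111011
step 2: 00000110
step 3: 11110100
step 4: 10001100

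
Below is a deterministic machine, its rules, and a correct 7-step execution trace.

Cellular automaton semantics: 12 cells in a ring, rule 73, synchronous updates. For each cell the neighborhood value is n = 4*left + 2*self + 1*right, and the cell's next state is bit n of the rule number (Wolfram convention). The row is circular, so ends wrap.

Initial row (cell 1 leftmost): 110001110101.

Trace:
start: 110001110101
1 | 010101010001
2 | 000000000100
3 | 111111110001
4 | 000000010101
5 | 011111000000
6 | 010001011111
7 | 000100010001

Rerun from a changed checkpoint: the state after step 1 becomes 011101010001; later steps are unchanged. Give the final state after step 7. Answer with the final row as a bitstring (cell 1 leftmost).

state after step 1 := 011101010001
2 | 010100000100
3 | 000001110001
4 | 011101010100
5 | 010100000001
6 | 000001111100
7 | 111101000101

111101000101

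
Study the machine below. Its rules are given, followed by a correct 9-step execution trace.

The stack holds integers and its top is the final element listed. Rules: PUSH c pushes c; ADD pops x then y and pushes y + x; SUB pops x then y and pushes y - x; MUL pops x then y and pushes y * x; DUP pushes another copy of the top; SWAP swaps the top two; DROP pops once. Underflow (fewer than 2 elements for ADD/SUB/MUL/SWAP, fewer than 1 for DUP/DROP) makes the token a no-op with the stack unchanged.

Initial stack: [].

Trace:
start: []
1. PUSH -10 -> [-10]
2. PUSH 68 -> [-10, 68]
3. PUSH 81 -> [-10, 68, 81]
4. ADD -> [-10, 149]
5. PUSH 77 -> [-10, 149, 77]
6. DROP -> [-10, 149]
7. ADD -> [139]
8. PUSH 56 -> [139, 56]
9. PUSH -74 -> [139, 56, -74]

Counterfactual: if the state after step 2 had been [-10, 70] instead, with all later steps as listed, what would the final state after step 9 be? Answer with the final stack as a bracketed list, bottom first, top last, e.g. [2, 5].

[141, 56, -74]

state after step 2 := [-10, 70]
3. PUSH 81 -> [-10, 70, 81]
4. ADD -> [-10, 151]
5. PUSH 77 -> [-10, 151, 77]
6. DROP -> [-10, 151]
7. ADD -> [141]
8. PUSH 56 -> [141, 56]
9. PUSH -74 -> [141, 56, -74]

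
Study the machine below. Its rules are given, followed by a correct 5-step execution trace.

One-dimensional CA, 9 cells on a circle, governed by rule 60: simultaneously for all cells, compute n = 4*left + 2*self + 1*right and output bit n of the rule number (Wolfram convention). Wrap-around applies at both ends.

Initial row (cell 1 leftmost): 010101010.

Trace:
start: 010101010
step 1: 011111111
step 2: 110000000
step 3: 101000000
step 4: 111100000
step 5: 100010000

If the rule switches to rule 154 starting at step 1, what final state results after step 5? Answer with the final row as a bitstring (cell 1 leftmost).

(re-executing steps 1..5 under rule 154; state before step 1: 010101010)
step 1: 100000001
step 2: 010000011
step 3: 001000110
step 4: 010101101
step 5: 000001000

000001000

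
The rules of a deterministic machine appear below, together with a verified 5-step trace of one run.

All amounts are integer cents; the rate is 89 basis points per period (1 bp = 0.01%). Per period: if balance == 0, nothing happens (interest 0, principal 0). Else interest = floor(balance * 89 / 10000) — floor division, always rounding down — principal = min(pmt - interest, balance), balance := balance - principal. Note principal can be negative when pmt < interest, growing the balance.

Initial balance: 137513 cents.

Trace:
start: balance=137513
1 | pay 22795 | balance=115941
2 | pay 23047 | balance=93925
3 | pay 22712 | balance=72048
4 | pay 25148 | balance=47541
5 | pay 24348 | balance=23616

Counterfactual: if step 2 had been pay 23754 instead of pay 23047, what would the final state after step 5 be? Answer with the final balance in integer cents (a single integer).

(re-executing from step 2 with the substitution; state before step 2: balance=115941)
2 | pay 23754 | balance=93218
3 | pay 22712 | balance=71335
4 | pay 25148 | balance=46821
5 | pay 24348 | balance=22889

22889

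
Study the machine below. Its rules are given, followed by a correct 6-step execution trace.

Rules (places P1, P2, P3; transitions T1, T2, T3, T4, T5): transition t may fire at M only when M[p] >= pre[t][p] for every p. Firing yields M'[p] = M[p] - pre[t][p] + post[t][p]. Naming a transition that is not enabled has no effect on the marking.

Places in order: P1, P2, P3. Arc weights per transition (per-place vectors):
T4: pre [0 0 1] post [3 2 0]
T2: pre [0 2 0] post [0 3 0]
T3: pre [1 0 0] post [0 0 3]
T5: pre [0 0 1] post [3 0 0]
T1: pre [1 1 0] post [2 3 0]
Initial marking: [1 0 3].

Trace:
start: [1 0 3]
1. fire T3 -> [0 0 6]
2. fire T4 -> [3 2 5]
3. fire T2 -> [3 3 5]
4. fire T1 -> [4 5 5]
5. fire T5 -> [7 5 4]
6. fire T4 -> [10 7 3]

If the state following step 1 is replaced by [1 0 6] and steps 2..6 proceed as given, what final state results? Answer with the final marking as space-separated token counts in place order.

state after step 1 := [1 0 6]
2. fire T4 -> [4 2 5]
3. fire T2 -> [4 3 5]
4. fire T1 -> [5 5 5]
5. fire T5 -> [8 5 4]
6. fire T4 -> [11 7 3]

11 7 3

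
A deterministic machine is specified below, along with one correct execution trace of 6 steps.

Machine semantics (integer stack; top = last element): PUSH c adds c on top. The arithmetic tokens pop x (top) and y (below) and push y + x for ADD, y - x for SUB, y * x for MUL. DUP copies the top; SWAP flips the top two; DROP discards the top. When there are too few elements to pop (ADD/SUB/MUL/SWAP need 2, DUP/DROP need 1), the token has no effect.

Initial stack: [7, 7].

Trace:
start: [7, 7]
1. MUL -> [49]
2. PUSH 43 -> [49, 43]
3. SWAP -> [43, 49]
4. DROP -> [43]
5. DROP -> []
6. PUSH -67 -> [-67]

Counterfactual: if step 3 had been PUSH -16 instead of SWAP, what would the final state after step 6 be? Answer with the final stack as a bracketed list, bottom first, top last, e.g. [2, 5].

(re-executing from step 3 with the substitution; state before step 3: [49, 43])
3. PUSH -16 -> [49, 43, -16]
4. DROP -> [49, 43]
5. DROP -> [49]
6. PUSH -67 -> [49, -67]

[49, -67]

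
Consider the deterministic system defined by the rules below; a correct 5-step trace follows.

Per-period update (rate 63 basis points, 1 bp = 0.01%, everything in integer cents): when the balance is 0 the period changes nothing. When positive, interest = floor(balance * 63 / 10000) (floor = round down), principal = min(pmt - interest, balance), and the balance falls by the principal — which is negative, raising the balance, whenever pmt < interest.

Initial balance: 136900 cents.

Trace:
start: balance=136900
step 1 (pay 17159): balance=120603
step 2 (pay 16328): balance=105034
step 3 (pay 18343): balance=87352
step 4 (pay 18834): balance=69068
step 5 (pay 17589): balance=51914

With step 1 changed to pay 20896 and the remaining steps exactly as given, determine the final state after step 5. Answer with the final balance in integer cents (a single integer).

48083

(re-executing from step 1 with the substitution; state before step 1: balance=136900)
step 1 (pay 20896): balance=116866
step 2 (pay 16328): balance=101274
step 3 (pay 18343): balance=83569
step 4 (pay 18834): balance=65261
step 5 (pay 17589): balance=48083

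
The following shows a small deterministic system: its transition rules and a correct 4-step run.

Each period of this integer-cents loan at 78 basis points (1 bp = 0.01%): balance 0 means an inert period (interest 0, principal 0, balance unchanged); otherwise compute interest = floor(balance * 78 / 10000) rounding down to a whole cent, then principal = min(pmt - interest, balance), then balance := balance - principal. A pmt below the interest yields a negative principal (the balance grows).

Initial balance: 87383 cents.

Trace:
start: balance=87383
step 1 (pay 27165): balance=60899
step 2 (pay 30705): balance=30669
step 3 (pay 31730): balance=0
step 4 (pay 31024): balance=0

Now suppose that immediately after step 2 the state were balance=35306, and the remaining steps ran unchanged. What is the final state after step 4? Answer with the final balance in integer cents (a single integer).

0

state after step 2 := balance=35306
step 3 (pay 31730): balance=3851
step 4 (pay 31024): balance=0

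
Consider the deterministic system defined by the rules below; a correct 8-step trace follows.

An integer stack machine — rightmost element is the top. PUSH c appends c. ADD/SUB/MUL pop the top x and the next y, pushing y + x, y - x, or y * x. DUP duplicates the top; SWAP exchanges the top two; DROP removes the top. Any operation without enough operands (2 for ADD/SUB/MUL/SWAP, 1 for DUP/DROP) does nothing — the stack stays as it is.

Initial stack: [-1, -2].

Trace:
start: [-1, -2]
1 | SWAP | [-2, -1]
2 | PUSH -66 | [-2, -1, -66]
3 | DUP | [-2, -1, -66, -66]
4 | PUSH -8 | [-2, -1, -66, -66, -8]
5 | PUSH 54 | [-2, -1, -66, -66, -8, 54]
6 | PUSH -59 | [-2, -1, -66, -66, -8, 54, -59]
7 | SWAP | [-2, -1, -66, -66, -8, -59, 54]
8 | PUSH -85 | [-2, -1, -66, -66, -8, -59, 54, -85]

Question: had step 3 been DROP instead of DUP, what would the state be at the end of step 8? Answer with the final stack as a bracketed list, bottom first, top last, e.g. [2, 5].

[-2, -1, -8, -59, 54, -85]

(re-executing from step 3 with the substitution; state before step 3: [-2, -1, -66])
3 | DROP | [-2, -1]
4 | PUSH -8 | [-2, -1, -8]
5 | PUSH 54 | [-2, -1, -8, 54]
6 | PUSH -59 | [-2, -1, -8, 54, -59]
7 | SWAP | [-2, -1, -8, -59, 54]
8 | PUSH -85 | [-2, -1, -8, -59, 54, -85]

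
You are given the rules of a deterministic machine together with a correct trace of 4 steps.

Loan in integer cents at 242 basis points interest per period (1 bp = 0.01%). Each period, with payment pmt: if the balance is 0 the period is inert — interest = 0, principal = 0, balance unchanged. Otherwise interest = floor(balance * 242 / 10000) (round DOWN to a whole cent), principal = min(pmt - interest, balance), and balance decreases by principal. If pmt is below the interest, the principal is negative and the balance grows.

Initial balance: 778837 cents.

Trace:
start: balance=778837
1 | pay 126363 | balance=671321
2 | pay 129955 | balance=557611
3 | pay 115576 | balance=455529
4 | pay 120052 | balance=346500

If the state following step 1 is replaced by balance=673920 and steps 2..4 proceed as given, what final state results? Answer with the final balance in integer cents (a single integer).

349292

state after step 1 := balance=673920
2 | pay 129955 | balance=560273
3 | pay 115576 | balance=458255
4 | pay 120052 | balance=349292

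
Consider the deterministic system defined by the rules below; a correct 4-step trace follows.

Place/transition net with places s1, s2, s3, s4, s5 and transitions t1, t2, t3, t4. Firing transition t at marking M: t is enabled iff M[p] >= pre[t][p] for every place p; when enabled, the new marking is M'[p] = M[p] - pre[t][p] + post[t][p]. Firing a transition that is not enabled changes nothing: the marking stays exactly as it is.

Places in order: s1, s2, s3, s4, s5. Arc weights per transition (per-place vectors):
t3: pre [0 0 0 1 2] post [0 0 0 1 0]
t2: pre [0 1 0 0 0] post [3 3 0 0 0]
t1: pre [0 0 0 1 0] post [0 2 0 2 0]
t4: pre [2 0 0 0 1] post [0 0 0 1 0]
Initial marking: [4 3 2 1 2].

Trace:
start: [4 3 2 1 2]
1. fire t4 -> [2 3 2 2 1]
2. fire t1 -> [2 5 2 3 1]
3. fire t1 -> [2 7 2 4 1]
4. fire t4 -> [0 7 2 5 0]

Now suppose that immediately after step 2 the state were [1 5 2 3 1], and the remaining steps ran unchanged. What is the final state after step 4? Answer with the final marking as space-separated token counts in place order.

1 7 2 4 1

state after step 2 := [1 5 2 3 1]
3. fire t1 -> [1 7 2 4 1]
4. fire t4 -> [1 7 2 4 1]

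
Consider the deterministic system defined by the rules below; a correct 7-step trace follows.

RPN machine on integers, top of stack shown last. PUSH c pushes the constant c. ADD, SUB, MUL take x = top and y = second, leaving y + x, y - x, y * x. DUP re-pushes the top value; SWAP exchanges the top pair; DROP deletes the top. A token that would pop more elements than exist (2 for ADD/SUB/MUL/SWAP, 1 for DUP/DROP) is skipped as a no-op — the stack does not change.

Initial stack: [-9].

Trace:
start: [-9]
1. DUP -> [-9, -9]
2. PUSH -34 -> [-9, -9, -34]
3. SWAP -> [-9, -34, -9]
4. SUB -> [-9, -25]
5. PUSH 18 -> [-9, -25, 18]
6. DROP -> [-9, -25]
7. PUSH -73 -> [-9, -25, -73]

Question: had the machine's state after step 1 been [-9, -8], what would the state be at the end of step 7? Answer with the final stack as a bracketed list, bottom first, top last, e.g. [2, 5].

[-9, -26, -73]

state after step 1 := [-9, -8]
2. PUSH -34 -> [-9, -8, -34]
3. SWAP -> [-9, -34, -8]
4. SUB -> [-9, -26]
5. PUSH 18 -> [-9, -26, 18]
6. DROP -> [-9, -26]
7. PUSH -73 -> [-9, -26, -73]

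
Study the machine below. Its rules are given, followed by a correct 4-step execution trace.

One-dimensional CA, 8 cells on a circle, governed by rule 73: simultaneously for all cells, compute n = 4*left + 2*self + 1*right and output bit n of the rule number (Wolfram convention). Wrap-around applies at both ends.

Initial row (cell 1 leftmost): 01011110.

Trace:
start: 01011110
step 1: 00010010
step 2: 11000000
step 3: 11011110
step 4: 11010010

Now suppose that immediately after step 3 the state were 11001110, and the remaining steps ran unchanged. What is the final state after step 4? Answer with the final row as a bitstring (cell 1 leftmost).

state after step 3 := 11001110
step 4: 11001010

11001010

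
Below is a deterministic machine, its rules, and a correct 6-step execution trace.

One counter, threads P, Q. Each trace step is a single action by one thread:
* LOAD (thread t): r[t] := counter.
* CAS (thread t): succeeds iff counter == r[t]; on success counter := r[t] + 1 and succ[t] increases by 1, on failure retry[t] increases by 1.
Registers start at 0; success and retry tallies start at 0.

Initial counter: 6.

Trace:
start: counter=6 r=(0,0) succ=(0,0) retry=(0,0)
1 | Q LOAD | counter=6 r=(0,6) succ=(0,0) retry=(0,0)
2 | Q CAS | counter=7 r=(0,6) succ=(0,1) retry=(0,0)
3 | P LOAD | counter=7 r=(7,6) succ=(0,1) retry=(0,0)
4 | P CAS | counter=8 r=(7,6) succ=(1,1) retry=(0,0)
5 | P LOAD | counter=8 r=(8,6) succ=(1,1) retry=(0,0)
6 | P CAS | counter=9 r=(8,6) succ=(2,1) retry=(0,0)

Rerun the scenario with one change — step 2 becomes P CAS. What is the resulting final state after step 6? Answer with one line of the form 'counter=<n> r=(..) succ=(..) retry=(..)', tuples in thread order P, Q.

(re-executing from step 2 with the substitution; state before step 2: counter=6 r=(0,6) succ=(0,0) retry=(0,0))
2 | P CAS | counter=6 r=(0,6) succ=(0,0) retry=(1,0)
3 | P LOAD | counter=6 r=(6,6) succ=(0,0) retry=(1,0)
4 | P CAS | counter=7 r=(6,6) succ=(1,0) retry=(1,0)
5 | P LOAD | counter=7 r=(7,6) succ=(1,0) retry=(1,0)
6 | P CAS | counter=8 r=(7,6) succ=(2,0) retry=(1,0)

counter=8 r=(7,6) succ=(2,0) retry=(1,0)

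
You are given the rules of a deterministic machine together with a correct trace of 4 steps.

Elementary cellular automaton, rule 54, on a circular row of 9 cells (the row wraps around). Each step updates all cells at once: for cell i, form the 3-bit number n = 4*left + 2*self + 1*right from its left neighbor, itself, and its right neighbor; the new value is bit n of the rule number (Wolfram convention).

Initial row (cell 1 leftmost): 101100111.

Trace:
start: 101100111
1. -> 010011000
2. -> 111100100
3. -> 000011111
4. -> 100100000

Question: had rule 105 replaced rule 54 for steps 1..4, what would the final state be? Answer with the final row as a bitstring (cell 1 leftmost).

111101010

(re-executing steps 1..4 under rule 105; state before step 1: 101100111)
1. -> 111100100
2. -> 100100000
3. -> 000001110
4. -> 111101010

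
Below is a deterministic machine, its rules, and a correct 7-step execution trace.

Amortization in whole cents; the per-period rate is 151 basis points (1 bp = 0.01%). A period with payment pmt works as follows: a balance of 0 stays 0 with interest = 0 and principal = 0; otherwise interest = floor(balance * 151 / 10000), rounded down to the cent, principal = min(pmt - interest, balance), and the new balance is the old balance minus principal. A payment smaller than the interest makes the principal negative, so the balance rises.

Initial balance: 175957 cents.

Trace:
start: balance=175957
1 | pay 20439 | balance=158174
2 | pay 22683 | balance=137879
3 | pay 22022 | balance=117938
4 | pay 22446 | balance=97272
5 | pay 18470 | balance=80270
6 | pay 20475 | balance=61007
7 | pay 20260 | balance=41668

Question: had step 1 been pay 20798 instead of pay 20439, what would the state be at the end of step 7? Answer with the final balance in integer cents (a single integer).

41277

(re-executing from step 1 with the substitution; state before step 1: balance=175957)
1 | pay 20798 | balance=157815
2 | pay 22683 | balance=137515
3 | pay 22022 | balance=117569
4 | pay 22446 | balance=96898
5 | pay 18470 | balance=79891
6 | pay 20475 | balance=60622
7 | pay 20260 | balance=41277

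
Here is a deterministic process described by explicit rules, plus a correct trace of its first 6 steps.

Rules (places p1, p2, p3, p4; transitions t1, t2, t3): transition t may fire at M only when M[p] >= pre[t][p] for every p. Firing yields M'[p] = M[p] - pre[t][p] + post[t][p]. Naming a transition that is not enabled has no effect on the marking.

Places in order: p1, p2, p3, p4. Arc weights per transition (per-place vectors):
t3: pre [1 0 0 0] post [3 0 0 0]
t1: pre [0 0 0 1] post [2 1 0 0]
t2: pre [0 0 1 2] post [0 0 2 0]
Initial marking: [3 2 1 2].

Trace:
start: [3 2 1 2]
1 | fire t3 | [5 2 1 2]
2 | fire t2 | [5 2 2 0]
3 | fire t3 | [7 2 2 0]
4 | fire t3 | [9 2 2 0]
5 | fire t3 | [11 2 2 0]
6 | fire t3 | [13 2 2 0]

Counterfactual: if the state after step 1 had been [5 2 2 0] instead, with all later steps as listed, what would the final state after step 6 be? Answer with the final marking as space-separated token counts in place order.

state after step 1 := [5 2 2 0]
2 | fire t2 | [5 2 2 0]
3 | fire t3 | [7 2 2 0]
4 | fire t3 | [9 2 2 0]
5 | fire t3 | [11 2 2 0]
6 | fire t3 | [13 2 2 0]

13 2 2 0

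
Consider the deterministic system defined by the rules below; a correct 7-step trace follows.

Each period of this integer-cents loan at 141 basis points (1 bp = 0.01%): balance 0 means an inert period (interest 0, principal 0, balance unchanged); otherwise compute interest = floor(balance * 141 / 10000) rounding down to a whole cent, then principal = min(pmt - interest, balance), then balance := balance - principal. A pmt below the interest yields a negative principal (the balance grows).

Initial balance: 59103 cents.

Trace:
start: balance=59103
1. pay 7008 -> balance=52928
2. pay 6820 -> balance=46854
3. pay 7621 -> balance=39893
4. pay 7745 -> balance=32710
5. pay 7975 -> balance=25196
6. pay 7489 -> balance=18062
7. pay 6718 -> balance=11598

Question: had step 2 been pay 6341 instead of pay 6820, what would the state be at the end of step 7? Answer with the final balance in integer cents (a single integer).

12112

(re-executing from step 2 with the substitution; state before step 2: balance=52928)
2. pay 6341 -> balance=47333
3. pay 7621 -> balance=40379
4. pay 7745 -> balance=33203
5. pay 7975 -> balance=25696
6. pay 7489 -> balance=18569
7. pay 6718 -> balance=12112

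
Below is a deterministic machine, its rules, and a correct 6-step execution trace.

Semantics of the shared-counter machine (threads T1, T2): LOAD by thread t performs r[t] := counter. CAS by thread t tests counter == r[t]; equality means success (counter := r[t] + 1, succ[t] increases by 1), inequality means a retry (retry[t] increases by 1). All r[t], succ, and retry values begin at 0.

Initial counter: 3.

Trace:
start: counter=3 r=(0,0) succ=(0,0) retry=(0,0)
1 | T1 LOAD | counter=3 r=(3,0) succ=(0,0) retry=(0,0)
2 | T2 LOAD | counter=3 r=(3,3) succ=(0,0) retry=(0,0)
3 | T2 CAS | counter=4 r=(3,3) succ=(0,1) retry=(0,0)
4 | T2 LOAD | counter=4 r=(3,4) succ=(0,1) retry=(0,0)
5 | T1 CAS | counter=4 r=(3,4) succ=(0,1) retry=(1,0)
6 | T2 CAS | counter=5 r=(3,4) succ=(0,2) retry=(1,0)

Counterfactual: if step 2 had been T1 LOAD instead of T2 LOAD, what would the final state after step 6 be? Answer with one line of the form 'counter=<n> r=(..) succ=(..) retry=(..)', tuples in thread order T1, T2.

(re-executing from step 2 with the substitution; state before step 2: counter=3 r=(3,0) succ=(0,0) retry=(0,0))
2 | T1 LOAD | counter=3 r=(3,0) succ=(0,0) retry=(0,0)
3 | T2 CAS | counter=3 r=(3,0) succ=(0,0) retry=(0,1)
4 | T2 LOAD | counter=3 r=(3,3) succ=(0,0) retry=(0,1)
5 | T1 CAS | counter=4 r=(3,3) succ=(1,0) retry=(0,1)
6 | T2 CAS | counter=4 r=(3,3) succ=(1,0) retry=(0,2)

counter=4 r=(3,3) succ=(1,0) retry=(0,2)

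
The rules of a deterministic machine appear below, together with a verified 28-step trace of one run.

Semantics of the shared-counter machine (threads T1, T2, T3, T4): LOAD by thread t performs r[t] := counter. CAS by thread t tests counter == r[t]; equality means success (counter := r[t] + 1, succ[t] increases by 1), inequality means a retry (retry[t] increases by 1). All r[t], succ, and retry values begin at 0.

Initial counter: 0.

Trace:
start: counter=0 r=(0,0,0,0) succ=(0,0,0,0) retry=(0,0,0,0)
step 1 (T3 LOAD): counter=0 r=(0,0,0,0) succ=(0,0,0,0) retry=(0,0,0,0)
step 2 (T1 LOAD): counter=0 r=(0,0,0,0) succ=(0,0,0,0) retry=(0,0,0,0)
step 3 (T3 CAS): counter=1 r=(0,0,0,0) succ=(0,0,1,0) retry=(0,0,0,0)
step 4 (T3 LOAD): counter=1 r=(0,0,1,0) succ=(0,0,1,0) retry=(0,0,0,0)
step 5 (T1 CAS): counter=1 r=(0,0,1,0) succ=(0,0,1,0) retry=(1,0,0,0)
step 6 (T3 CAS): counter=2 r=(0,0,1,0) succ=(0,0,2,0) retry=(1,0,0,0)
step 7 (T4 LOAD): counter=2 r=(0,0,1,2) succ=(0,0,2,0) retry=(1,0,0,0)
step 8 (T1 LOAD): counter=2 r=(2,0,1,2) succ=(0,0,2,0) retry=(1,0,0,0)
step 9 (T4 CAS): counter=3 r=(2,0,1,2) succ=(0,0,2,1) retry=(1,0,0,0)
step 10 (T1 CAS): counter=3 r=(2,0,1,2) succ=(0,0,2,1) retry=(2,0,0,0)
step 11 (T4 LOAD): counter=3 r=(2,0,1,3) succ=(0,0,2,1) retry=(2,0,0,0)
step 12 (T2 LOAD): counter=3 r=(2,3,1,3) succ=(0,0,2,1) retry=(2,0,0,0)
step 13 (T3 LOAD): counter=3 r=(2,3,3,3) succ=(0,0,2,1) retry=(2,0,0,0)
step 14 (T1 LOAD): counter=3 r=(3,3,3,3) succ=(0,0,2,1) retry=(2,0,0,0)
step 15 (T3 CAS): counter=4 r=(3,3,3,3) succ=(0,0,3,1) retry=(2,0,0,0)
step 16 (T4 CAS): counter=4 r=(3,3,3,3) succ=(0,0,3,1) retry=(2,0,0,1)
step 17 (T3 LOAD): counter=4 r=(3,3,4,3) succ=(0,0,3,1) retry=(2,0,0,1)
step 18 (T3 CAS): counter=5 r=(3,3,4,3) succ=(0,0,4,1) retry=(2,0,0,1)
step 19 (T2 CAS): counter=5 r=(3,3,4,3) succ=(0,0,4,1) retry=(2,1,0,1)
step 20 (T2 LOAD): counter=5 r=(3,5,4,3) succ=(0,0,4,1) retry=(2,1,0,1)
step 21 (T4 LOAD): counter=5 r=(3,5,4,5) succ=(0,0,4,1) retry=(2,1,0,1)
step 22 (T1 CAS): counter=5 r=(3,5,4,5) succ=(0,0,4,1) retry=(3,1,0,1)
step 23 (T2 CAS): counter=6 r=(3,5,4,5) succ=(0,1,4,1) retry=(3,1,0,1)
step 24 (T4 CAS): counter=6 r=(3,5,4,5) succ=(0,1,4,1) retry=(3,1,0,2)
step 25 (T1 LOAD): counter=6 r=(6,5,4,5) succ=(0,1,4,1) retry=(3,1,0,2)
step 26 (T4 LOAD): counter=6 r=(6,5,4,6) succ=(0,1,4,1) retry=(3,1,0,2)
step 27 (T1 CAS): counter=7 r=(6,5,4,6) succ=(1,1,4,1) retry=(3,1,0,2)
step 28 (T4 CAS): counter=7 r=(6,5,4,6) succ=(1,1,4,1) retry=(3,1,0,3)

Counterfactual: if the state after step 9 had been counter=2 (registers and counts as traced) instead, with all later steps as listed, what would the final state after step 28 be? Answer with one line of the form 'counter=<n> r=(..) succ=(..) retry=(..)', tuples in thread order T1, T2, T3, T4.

counter=7 r=(6,5,4,6) succ=(2,1,4,1) retry=(2,1,0,3)

state after step 9 := counter=2 r=(2,0,1,2) succ=(0,0,2,1) retry=(1,0,0,0)
step 10 (T1 CAS): counter=3 r=(2,0,1,2) succ=(1,0,2,1) retry=(1,0,0,0)
step 11 (T4 LOAD): counter=3 r=(2,0,1,3) succ=(1,0,2,1) retry=(1,0,0,0)
step 12 (T2 LOAD): counter=3 r=(2,3,1,3) succ=(1,0,2,1) retry=(1,0,0,0)
step 13 (T3 LOAD): counter=3 r=(2,3,3,3) succ=(1,0,2,1) retry=(1,0,0,0)
step 14 (T1 LOAD): counter=3 r=(3,3,3,3) succ=(1,0,2,1) retry=(1,0,0,0)
step 15 (T3 CAS): counter=4 r=(3,3,3,3) succ=(1,0,3,1) retry=(1,0,0,0)
step 16 (T4 CAS): counter=4 r=(3,3,3,3) succ=(1,0,3,1) retry=(1,0,0,1)
step 17 (T3 LOAD): counter=4 r=(3,3,4,3) succ=(1,0,3,1) retry=(1,0,0,1)
step 18 (T3 CAS): counter=5 r=(3,3,4,3) succ=(1,0,4,1) retry=(1,0,0,1)
step 19 (T2 CAS): counter=5 r=(3,3,4,3) succ=(1,0,4,1) retry=(1,1,0,1)
step 20 (T2 LOAD): counter=5 r=(3,5,4,3) succ=(1,0,4,1) retry=(1,1,0,1)
step 21 (T4 LOAD): counter=5 r=(3,5,4,5) succ=(1,0,4,1) retry=(1,1,0,1)
step 22 (T1 CAS): counter=5 r=(3,5,4,5) succ=(1,0,4,1) retry=(2,1,0,1)
step 23 (T2 CAS): counter=6 r=(3,5,4,5) succ=(1,1,4,1) retry=(2,1,0,1)
step 24 (T4 CAS): counter=6 r=(3,5,4,5) succ=(1,1,4,1) retry=(2,1,0,2)
step 25 (T1 LOAD): counter=6 r=(6,5,4,5) succ=(1,1,4,1) retry=(2,1,0,2)
step 26 (T4 LOAD): counter=6 r=(6,5,4,6) succ=(1,1,4,1) retry=(2,1,0,2)
step 27 (T1 CAS): counter=7 r=(6,5,4,6) succ=(2,1,4,1) retry=(2,1,0,2)
step 28 (T4 CAS): counter=7 r=(6,5,4,6) succ=(2,1,4,1) retry=(2,1,0,3)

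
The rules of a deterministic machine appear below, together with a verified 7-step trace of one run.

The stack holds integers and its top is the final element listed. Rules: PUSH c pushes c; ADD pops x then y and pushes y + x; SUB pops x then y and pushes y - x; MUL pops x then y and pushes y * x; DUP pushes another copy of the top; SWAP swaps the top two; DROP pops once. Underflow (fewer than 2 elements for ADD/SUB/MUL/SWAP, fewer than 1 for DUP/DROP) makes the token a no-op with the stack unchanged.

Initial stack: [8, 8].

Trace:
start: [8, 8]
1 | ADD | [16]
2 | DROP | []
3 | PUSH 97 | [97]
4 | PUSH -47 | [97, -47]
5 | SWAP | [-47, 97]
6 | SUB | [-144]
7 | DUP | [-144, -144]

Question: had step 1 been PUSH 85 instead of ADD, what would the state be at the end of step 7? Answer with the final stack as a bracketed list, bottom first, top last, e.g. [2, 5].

[8, 8, -144, -144]

(re-executing from step 1 with the substitution; state before step 1: [8, 8])
1 | PUSH 85 | [8, 8, 85]
2 | DROP | [8, 8]
3 | PUSH 97 | [8, 8, 97]
4 | PUSH -47 | [8, 8, 97, -47]
5 | SWAP | [8, 8, -47, 97]
6 | SUB | [8, 8, -144]
7 | DUP | [8, 8, -144, -144]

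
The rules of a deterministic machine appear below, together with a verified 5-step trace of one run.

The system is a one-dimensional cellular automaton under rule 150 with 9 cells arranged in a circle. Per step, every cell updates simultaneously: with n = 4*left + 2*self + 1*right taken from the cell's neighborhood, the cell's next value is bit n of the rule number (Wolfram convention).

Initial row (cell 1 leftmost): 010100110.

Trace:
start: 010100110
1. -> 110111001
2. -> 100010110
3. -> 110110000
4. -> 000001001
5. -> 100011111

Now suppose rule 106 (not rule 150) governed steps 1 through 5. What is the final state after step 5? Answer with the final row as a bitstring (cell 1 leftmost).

011100001

(re-executing steps 1..5 under rule 106; state before step 1: 010100110)
1. -> 101001110
2. -> 010011011
3. -> 100111111
4. -> 101100000
5. -> 011100001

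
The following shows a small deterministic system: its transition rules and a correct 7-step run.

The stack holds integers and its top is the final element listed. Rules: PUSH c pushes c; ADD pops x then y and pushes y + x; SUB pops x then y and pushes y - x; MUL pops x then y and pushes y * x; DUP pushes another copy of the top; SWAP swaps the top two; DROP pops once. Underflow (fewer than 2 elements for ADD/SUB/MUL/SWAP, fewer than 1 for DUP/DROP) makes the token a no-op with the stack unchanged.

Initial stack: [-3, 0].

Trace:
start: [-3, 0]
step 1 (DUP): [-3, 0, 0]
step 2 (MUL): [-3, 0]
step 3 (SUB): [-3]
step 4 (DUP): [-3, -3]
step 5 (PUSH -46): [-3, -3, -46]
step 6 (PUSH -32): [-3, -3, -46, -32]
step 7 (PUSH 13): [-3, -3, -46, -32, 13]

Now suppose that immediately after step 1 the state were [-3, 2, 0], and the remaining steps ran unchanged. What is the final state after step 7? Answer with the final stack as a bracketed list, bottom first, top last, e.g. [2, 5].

state after step 1 := [-3, 2, 0]
step 2 (MUL): [-3, 0]
step 3 (SUB): [-3]
step 4 (DUP): [-3, -3]
step 5 (PUSH -46): [-3, -3, -46]
step 6 (PUSH -32): [-3, -3, -46, -32]
step 7 (PUSH 13): [-3, -3, -46, -32, 13]

[-3, -3, -46, -32, 13]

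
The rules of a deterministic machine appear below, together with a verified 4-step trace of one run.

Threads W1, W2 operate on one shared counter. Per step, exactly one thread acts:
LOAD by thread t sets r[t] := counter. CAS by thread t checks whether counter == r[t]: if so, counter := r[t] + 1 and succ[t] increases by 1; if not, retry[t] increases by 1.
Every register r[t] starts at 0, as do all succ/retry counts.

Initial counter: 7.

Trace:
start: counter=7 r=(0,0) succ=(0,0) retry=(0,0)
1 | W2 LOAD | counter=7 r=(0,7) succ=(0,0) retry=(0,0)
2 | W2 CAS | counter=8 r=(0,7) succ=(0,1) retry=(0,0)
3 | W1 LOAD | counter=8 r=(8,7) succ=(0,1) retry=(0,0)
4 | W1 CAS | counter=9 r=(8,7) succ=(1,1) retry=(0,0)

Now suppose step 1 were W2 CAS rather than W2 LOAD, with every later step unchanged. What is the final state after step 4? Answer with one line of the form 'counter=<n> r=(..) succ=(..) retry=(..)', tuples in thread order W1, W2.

(re-executing from step 1 with the substitution; state before step 1: counter=7 r=(0,0) succ=(0,0) retry=(0,0))
1 | W2 CAS | counter=7 r=(0,0) succ=(0,0) retry=(0,1)
2 | W2 CAS | counter=7 r=(0,0) succ=(0,0) retry=(0,2)
3 | W1 LOAD | counter=7 r=(7,0) succ=(0,0) retry=(0,2)
4 | W1 CAS | counter=8 r=(7,0) succ=(1,0) retry=(0,2)

counter=8 r=(7,0) succ=(1,0) retry=(0,2)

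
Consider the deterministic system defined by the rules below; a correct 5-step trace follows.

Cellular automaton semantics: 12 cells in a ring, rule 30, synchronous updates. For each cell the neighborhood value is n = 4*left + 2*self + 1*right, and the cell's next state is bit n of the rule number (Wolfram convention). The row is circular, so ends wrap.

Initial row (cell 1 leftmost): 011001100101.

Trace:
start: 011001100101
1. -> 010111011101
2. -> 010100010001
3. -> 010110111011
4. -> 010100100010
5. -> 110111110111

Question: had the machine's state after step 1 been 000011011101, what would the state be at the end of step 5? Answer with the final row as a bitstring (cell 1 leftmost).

111011100111

state after step 1 := 000011011101
2. -> 100110010001
3. -> 011101111011
4. -> 010001000010
5. -> 111011100111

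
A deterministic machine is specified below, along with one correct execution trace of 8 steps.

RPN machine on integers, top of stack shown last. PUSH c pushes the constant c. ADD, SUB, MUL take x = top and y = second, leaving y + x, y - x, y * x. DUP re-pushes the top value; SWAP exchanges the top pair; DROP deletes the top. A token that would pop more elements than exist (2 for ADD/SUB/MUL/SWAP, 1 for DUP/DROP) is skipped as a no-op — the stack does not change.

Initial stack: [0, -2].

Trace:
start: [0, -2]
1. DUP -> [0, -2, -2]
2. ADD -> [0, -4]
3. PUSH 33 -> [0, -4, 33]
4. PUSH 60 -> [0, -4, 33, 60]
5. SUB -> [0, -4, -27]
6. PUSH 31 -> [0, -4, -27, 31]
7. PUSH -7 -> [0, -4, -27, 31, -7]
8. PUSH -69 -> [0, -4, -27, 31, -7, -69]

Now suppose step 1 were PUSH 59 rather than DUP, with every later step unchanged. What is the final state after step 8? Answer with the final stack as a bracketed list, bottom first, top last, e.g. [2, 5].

[0, 57, -27, 31, -7, -69]

(re-executing from step 1 with the substitution; state before step 1: [0, -2])
1. PUSH 59 -> [0, -2, 59]
2. ADD -> [0, 57]
3. PUSH 33 -> [0, 57, 33]
4. PUSH 60 -> [0, 57, 33, 60]
5. SUB -> [0, 57, -27]
6. PUSH 31 -> [0, 57, -27, 31]
7. PUSH -7 -> [0, 57, -27, 31, -7]
8. PUSH -69 -> [0, 57, -27, 31, -7, -69]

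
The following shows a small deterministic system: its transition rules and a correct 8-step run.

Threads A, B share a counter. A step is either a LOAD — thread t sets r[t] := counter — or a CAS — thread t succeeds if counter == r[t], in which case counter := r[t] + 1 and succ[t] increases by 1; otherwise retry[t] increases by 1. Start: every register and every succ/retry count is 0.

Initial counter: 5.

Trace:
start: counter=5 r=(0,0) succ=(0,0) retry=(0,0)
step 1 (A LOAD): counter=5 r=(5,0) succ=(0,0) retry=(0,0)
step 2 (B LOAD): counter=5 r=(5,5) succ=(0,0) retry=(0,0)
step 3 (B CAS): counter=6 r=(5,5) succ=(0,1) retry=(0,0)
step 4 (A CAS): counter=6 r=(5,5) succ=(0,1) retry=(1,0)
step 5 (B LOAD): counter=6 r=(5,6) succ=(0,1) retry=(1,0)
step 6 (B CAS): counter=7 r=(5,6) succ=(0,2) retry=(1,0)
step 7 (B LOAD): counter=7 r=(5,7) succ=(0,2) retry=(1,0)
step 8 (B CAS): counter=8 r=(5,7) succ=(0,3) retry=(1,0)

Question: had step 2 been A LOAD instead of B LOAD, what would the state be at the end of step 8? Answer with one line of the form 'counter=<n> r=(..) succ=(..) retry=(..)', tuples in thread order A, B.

counter=8 r=(5,7) succ=(1,2) retry=(0,1)

(re-executing from step 2 with the substitution; state before step 2: counter=5 r=(5,0) succ=(0,0) retry=(0,0))
step 2 (A LOAD): counter=5 r=(5,0) succ=(0,0) retry=(0,0)
step 3 (B CAS): counter=5 r=(5,0) succ=(0,0) retry=(0,1)
step 4 (A CAS): counter=6 r=(5,0) succ=(1,0) retry=(0,1)
step 5 (B LOAD): counter=6 r=(5,6) succ=(1,0) retry=(0,1)
step 6 (B CAS): counter=7 r=(5,6) succ=(1,1) retry=(0,1)
step 7 (B LOAD): counter=7 r=(5,7) succ=(1,1) retry=(0,1)
step 8 (B CAS): counter=8 r=(5,7) succ=(1,2) retry=(0,1)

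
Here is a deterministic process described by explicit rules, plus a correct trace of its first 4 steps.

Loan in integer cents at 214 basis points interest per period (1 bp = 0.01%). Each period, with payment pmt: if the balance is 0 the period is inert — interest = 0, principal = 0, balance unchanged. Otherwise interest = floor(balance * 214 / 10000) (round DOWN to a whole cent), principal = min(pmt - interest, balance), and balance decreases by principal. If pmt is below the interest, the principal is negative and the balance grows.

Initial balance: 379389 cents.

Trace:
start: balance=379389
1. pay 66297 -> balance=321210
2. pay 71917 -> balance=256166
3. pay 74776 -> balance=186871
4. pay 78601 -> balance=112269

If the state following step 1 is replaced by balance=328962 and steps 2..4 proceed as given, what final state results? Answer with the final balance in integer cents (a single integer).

120530

state after step 1 := balance=328962
2. pay 71917 -> balance=264084
3. pay 74776 -> balance=194959
4. pay 78601 -> balance=120530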